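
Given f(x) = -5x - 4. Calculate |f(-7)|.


f(-7) = 31
|31| = 31

31


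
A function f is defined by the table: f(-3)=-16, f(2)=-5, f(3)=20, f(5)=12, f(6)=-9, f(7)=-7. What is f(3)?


Reading from the table at x = 3

20


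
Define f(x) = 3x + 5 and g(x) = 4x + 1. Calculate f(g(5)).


g(5) = 21
f(21) = 68

68


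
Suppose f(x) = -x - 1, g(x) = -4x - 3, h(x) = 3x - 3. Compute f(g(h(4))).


h(4) = 9
g(9) = -39
f(-39) = 38

38


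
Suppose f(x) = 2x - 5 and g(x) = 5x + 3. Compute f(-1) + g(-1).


f(-1) = -7
g(-1) = -2
Sum = -9

-9


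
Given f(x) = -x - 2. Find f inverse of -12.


Solve -x - 2 = -12
x = (-12 + 2) / (-1) = 10

10


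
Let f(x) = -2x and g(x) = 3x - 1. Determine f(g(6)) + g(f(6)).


f(g(6)) = -34
g(f(6)) = -37
Sum = -71

-71


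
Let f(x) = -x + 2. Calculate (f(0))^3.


8


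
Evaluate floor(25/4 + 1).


25/4 = 6.25
6.25 + 1 = 7.25
floor(7.25) = 7

7


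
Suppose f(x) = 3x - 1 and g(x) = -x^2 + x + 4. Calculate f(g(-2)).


g(-2) = -2
f(-2) = -7

-7


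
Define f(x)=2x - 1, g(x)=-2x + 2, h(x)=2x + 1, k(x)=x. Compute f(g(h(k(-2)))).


k(-2) = -2
h(-2) = -3
g(-3) = 8
f(8) = 15

15


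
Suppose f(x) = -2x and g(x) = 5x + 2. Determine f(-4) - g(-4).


f(-4) = 8
g(-4) = -18
Difference = 26

26


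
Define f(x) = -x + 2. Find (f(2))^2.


f(2) = 0
(0)^2 = 0

0


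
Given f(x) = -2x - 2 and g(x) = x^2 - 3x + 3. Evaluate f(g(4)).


g(4) = 7
f(7) = -16

-16


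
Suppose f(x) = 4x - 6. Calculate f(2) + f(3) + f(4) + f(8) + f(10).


f(2) = 2
f(3) = 6
f(4) = 10
f(8) = 26
f(10) = 34
Sum = 78

78


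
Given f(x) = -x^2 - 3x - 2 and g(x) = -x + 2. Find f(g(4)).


g(4) = -2
f(-2) = (-1)*(-2)^2 - 3*(-2) - 2 = 0

0


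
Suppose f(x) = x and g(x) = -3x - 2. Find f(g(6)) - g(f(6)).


f(g(6)) = -20
g(f(6)) = -20
Difference = 0

0


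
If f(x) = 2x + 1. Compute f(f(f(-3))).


-17


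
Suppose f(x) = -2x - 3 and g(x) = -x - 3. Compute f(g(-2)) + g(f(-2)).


f(g(-2)) = -1
g(f(-2)) = -4
Sum = -5

-5


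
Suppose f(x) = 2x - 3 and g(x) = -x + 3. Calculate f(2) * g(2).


f(2) = 1
g(2) = 1
Product = 1

1


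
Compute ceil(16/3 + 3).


16/3 = 5.3333
5.3333 + 3 = 8.3333
ceil(8.3333) = 9

9


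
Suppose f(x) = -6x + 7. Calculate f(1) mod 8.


f(1) = 1
1 mod 8 = 1

1


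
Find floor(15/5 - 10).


15/5 = 3
3 - 10 = -7
floor(-7) = -7

-7


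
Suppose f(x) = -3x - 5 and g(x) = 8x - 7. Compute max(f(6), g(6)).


f(6) = -23
g(6) = 41
max = 41

41


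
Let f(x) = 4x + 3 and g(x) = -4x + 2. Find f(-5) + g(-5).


f(-5) = -17
g(-5) = 22
Sum = 5

5


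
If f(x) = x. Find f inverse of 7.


Solve x = 7
x = (7) / 1 = 7

7


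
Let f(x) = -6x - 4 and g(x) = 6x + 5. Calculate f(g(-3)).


g(-3) = -13
f(-13) = 74

74


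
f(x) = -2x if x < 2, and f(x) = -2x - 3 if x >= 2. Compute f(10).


-23


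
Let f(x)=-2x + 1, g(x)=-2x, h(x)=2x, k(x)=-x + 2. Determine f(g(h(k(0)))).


k(0) = 2
h(2) = 4
g(4) = -8
f(-8) = 17

17


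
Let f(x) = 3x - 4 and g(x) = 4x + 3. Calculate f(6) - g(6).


-13


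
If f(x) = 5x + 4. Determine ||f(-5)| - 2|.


f(-5) = -21
|-21| = 21
|21 - 2| = 19

19


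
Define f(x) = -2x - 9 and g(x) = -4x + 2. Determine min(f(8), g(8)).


f(8) = -25
g(8) = -30
min = -30

-30


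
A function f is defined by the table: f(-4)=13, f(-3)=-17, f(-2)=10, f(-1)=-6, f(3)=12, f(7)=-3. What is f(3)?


Reading from the table at x = 3

12


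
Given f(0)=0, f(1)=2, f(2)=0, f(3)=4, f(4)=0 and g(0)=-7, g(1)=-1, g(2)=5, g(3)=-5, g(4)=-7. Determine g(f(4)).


f(4) = 0
g(0) = -7

-7


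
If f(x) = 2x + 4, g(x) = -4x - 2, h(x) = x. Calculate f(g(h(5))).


-40


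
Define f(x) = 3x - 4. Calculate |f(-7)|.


f(-7) = -25
|-25| = 25

25


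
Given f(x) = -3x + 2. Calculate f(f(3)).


f(3) = -7
f(-7) = 23

23


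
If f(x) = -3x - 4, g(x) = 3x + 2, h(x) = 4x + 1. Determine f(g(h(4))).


h(4) = 17
g(17) = 53
f(53) = -163

-163


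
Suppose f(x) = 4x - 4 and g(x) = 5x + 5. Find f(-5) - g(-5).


f(-5) = -24
g(-5) = -20
Difference = -4

-4


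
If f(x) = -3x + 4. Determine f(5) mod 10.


9


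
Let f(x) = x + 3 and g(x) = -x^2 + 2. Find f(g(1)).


g(1) = 1
f(1) = 4

4


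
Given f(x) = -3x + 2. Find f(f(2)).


14


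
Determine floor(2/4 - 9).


2/4 = 0.5
0.5 - 9 = -8.5
floor(-8.5) = -9

-9


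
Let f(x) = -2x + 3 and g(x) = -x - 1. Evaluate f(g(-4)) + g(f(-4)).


f(g(-4)) = -3
g(f(-4)) = -12
Sum = -15

-15


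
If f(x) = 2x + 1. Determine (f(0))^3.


1


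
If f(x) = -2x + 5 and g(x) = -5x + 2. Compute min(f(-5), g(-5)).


f(-5) = 15
g(-5) = 27
min = 15

15


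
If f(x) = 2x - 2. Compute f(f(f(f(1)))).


f(1) = 0
f(0) = -2
f(-2) = -6
f(-6) = -14

-14


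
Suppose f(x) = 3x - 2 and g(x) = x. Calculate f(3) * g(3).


f(3) = 7
g(3) = 3
Product = 21

21


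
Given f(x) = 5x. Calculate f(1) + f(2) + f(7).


50


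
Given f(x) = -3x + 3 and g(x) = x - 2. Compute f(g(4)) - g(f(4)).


f(g(4)) = -3
g(f(4)) = -11
Difference = 8

8


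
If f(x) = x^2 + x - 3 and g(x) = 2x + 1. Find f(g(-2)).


g(-2) = -3
f(-3) = 1*(-3)^2 + 1*(-3) - 3 = 3

3


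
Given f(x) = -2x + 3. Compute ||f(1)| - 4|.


f(1) = 1
|1| = 1
|1 - 4| = 3

3


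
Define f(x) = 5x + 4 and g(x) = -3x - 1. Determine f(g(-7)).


g(-7) = 20
f(20) = 104

104


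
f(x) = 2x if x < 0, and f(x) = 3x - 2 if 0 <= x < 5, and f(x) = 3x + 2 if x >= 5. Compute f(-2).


-2 satisfies x < 0
f(-2) = -4

-4


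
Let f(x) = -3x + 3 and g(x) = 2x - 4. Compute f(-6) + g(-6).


f(-6) = 21
g(-6) = -16
Sum = 5

5


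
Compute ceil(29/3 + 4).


29/3 = 9.6667
9.6667 + 4 = 13.6667
ceil(13.6667) = 14

14


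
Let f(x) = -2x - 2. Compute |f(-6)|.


10


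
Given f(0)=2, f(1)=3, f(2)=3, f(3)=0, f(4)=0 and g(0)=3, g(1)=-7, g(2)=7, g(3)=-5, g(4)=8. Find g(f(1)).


-5


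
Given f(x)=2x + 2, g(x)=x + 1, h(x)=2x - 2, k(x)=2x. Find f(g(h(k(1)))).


k(1) = 2
h(2) = 2
g(2) = 3
f(3) = 8

8


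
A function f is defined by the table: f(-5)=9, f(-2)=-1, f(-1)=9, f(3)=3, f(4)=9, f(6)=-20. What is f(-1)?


Reading from the table at x = -1

9


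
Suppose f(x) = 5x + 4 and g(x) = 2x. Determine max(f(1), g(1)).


f(1) = 9
g(1) = 2
max = 9

9


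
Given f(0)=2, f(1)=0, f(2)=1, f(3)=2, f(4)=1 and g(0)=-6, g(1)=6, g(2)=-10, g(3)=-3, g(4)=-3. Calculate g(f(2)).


f(2) = 1
g(1) = 6

6


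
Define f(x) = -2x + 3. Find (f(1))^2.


f(1) = 1
(1)^2 = 1

1


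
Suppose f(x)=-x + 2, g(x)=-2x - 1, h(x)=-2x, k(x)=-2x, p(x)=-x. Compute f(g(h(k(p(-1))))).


p(-1) = 1
k(1) = -2
h(-2) = 4
g(4) = -9
f(-9) = 11

11


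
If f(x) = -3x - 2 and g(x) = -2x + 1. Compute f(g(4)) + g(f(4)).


f(g(4)) = 19
g(f(4)) = 29
Sum = 48

48


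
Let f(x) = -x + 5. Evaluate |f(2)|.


f(2) = 3
|3| = 3

3


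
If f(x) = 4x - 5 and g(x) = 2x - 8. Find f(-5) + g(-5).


-43


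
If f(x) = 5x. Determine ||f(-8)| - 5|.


f(-8) = -40
|-40| = 40
|40 - 5| = 35

35


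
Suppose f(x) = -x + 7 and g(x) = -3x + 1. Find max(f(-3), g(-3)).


10


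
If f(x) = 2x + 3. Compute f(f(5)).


f(5) = 13
f(13) = 29

29


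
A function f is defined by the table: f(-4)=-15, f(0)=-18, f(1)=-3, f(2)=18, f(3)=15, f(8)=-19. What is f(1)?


Reading from the table at x = 1

-3


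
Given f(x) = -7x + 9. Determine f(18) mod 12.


f(18) = -117
-117 mod 12 = 3

3


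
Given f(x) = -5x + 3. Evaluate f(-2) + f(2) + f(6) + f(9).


f(-2) = 13
f(2) = -7
f(6) = -27
f(9) = -42
Sum = -63

-63


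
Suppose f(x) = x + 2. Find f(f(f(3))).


f(3) = 5
f(5) = 7
f(7) = 9

9


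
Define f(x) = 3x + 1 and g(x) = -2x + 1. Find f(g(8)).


g(8) = -15
f(-15) = -44

-44


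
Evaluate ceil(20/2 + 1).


11


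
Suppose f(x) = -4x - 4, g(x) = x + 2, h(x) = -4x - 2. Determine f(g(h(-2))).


h(-2) = 6
g(6) = 8
f(8) = -36

-36


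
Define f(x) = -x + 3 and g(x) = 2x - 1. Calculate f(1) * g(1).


f(1) = 2
g(1) = 1
Product = 2

2


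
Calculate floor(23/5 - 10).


23/5 = 4.6
4.6 - 10 = -5.4
floor(-5.4) = -6

-6


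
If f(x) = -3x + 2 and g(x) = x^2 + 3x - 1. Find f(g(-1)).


g(-1) = -3
f(-3) = 11

11


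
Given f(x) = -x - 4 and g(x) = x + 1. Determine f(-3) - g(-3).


f(-3) = -1
g(-3) = -2
Difference = 1

1


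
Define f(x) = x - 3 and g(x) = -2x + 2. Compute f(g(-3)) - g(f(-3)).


f(g(-3)) = 5
g(f(-3)) = 14
Difference = -9

-9


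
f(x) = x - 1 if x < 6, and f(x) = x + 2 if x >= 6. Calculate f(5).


5 satisfies x < 6
f(5) = 4

4


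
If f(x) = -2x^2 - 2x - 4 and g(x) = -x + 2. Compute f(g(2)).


g(2) = 0
f(0) = (-2)*(0)^2 - 2*(0) - 4 = -4

-4


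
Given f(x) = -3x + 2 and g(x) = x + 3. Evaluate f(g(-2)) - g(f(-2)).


f(g(-2)) = -1
g(f(-2)) = 11
Difference = -12

-12


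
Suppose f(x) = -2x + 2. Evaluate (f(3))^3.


f(3) = -4
(-4)^3 = -64

-64


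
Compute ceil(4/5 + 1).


4/5 = 0.8
0.8 + 1 = 1.8
ceil(1.8) = 2

2


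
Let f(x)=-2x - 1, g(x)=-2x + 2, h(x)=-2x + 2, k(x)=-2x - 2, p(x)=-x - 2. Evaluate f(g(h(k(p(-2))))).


p(-2) = 0
k(0) = -2
h(-2) = 6
g(6) = -10
f(-10) = 19

19


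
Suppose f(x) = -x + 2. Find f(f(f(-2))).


4


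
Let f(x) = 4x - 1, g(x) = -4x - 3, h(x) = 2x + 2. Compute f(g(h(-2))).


h(-2) = -2
g(-2) = 5
f(5) = 19

19


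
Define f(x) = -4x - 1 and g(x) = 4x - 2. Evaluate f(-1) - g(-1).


f(-1) = 3
g(-1) = -6
Difference = 9

9


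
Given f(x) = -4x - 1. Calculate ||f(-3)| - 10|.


f(-3) = 11
|11| = 11
|11 - 10| = 1

1


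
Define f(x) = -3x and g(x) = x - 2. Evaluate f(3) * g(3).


f(3) = -9
g(3) = 1
Product = -9

-9


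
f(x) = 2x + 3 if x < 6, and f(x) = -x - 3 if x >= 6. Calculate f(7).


-10


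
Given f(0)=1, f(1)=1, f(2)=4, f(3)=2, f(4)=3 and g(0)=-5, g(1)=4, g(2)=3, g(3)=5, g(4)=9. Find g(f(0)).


f(0) = 1
g(1) = 4

4


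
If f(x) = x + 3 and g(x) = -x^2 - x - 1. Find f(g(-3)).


-4


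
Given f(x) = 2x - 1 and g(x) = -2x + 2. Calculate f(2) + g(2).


1


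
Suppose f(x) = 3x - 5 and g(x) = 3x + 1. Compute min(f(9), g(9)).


f(9) = 22
g(9) = 28
min = 22

22


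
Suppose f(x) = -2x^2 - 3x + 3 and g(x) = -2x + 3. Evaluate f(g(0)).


g(0) = 3
f(3) = (-2)*(3)^2 - 3*(3) + 3 = -24

-24


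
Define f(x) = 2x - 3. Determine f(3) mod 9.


3


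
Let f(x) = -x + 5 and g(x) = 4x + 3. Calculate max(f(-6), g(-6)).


f(-6) = 11
g(-6) = -21
max = 11

11


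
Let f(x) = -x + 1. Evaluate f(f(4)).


f(4) = -3
f(-3) = 4

4


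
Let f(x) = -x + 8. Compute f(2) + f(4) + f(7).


f(2) = 6
f(4) = 4
f(7) = 1
Sum = 11

11


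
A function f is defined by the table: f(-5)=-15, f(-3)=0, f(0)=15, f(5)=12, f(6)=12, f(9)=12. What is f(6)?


Reading from the table at x = 6

12


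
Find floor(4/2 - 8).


4/2 = 2
2 - 8 = -6
floor(-6) = -6

-6


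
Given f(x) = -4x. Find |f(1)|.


f(1) = -4
|-4| = 4

4


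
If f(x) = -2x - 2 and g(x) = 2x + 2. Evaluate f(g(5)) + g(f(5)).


f(g(5)) = -26
g(f(5)) = -22
Sum = -48

-48


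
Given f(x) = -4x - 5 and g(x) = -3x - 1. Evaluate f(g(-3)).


g(-3) = 8
f(8) = -37

-37


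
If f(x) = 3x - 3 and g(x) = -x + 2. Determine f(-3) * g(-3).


f(-3) = -12
g(-3) = 5
Product = -60

-60


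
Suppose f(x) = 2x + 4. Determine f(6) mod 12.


f(6) = 16
16 mod 12 = 4

4


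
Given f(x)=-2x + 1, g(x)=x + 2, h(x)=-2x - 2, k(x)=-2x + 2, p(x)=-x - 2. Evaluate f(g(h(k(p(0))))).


25


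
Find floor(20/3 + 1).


20/3 = 6.6667
6.6667 + 1 = 7.6667
floor(7.6667) = 7

7


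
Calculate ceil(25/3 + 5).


25/3 = 8.3333
8.3333 + 5 = 13.3333
ceil(13.3333) = 14

14


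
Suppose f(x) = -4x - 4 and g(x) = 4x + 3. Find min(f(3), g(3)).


-16


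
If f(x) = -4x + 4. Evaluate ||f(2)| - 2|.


f(2) = -4
|-4| = 4
|4 - 2| = 2

2


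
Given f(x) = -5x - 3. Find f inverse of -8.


Solve -5x - 3 = -8
x = (-8 + 3) / (-5) = 1

1


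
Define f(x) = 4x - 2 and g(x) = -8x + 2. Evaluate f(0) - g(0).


f(0) = -2
g(0) = 2
Difference = -4

-4


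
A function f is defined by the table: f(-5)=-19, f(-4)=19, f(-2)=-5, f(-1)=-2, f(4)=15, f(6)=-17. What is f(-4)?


Reading from the table at x = -4

19


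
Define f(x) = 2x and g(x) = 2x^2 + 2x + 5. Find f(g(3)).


g(3) = 29
f(29) = 58

58


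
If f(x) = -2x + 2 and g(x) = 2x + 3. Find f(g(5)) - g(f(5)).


f(g(5)) = -24
g(f(5)) = -13
Difference = -11

-11


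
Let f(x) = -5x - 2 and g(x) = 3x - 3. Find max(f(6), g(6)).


f(6) = -32
g(6) = 15
max = 15

15


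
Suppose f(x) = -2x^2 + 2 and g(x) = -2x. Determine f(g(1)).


g(1) = -2
f(-2) = (-2)*(-2)^2 + 2 = -6

-6


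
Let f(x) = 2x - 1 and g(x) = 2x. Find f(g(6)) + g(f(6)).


f(g(6)) = 23
g(f(6)) = 22
Sum = 45

45


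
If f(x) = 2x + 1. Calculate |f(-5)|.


f(-5) = -9
|-9| = 9

9


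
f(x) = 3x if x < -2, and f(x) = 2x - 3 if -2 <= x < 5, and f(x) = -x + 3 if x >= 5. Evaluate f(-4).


-4 satisfies x < -2
f(-4) = -12

-12


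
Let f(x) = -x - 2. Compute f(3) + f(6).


f(3) = -5
f(6) = -8
Sum = -13

-13


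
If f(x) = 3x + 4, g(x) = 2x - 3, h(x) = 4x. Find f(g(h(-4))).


h(-4) = -16
g(-16) = -35
f(-35) = -101

-101


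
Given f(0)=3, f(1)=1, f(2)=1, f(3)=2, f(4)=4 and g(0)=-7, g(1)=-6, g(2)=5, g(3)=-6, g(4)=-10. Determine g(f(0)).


-6


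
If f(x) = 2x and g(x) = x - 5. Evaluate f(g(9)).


g(9) = 4
f(4) = 8

8


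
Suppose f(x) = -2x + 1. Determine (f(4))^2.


f(4) = -7
(-7)^2 = 49

49


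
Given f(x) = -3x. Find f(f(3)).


f(3) = -9
f(-9) = 27

27


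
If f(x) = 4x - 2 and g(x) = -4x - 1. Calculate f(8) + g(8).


f(8) = 30
g(8) = -33
Sum = -3

-3


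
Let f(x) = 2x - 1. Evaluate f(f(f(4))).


f(4) = 7
f(7) = 13
f(13) = 25

25


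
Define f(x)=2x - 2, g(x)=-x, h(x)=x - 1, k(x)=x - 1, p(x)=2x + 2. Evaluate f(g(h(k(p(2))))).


-10


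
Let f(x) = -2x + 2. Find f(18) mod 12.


f(18) = -34
-34 mod 12 = 2

2


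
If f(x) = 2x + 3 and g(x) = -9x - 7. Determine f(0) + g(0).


f(0) = 3
g(0) = -7
Sum = -4

-4


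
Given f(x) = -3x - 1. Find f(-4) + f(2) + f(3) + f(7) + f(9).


f(-4) = 11
f(2) = -7
f(3) = -10
f(7) = -22
f(9) = -28
Sum = -56

-56


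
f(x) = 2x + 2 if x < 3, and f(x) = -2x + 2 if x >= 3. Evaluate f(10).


10 satisfies x >= 3
f(10) = -18

-18


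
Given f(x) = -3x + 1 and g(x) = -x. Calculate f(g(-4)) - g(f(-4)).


f(g(-4)) = -11
g(f(-4)) = -13
Difference = 2

2


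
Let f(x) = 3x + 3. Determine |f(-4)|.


f(-4) = -9
|-9| = 9

9


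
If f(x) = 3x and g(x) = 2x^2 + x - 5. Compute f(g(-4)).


g(-4) = 23
f(23) = 69

69


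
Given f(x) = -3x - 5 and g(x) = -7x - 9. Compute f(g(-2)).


-20


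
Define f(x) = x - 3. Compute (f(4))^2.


1


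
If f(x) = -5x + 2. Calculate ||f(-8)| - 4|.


f(-8) = 42
|42| = 42
|42 - 4| = 38

38


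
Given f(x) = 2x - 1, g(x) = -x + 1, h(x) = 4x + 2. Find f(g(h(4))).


h(4) = 18
g(18) = -17
f(-17) = -35

-35


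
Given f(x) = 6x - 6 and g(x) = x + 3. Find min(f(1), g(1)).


f(1) = 0
g(1) = 4
min = 0

0


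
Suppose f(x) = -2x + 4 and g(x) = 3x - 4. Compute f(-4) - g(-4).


28


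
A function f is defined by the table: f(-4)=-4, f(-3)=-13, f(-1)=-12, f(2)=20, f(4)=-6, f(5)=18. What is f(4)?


Reading from the table at x = 4

-6


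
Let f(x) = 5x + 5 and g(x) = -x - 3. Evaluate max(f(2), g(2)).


f(2) = 15
g(2) = -5
max = 15

15


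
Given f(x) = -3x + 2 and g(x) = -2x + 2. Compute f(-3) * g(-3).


f(-3) = 11
g(-3) = 8
Product = 88

88


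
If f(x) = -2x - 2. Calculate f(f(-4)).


f(-4) = 6
f(6) = -14

-14


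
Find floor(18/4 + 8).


18/4 = 4.5
4.5 + 8 = 12.5
floor(12.5) = 12

12


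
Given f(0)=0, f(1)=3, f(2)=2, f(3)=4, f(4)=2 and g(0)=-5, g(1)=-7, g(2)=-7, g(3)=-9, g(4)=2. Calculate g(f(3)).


f(3) = 4
g(4) = 2

2


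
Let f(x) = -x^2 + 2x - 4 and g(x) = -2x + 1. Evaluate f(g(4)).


g(4) = -7
f(-7) = (-1)*(-7)^2 + 2*(-7) - 4 = -67

-67


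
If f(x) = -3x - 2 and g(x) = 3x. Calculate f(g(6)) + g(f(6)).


f(g(6)) = -56
g(f(6)) = -60
Sum = -116

-116


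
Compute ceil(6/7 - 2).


-1


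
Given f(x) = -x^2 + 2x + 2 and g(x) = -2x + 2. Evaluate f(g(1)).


g(1) = 0
f(0) = (-1)*(0)^2 + 2*(0) + 2 = 2

2


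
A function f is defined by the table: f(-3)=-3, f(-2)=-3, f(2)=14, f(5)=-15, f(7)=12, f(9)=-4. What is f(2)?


14


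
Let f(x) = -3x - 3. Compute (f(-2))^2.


f(-2) = 3
(3)^2 = 9

9


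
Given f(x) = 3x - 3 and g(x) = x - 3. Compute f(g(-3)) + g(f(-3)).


f(g(-3)) = -21
g(f(-3)) = -15
Sum = -36

-36


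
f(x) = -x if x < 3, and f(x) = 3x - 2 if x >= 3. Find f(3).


3 satisfies x >= 3
f(3) = 7

7


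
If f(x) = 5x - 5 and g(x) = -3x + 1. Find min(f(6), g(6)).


f(6) = 25
g(6) = -17
min = -17

-17


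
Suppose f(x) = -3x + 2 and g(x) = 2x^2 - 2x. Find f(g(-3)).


g(-3) = 24
f(24) = -70

-70


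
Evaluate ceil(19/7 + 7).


19/7 = 2.7143
2.7143 + 7 = 9.7143
ceil(9.7143) = 10

10


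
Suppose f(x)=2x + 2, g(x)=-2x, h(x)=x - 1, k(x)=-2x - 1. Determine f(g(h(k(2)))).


k(2) = -5
h(-5) = -6
g(-6) = 12
f(12) = 26

26


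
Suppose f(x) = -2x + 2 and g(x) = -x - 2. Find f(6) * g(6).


f(6) = -10
g(6) = -8
Product = 80

80


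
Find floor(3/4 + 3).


3/4 = 0.75
0.75 + 3 = 3.75
floor(3.75) = 3

3


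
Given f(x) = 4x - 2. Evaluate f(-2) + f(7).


16


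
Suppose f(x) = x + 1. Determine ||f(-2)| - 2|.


f(-2) = -1
|-1| = 1
|1 - 2| = 1

1


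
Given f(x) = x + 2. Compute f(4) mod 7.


f(4) = 6
6 mod 7 = 6

6


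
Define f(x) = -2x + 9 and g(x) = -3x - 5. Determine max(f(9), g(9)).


f(9) = -9
g(9) = -32
max = -9

-9


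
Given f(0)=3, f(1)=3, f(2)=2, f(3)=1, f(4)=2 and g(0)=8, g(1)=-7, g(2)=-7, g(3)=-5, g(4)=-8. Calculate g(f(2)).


f(2) = 2
g(2) = -7

-7


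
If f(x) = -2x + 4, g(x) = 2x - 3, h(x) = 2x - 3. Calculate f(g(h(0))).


22


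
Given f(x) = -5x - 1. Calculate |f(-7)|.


f(-7) = 34
|34| = 34

34


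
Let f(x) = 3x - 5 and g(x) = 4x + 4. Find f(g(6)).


g(6) = 28
f(28) = 79

79


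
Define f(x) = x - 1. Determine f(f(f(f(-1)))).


f(-1) = -2
f(-2) = -3
f(-3) = -4
f(-4) = -5

-5


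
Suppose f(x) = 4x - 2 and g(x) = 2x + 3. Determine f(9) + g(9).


f(9) = 34
g(9) = 21
Sum = 55

55


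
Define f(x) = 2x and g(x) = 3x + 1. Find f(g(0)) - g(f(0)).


f(g(0)) = 2
g(f(0)) = 1
Difference = 1

1


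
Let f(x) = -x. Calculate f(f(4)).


f(4) = -4
f(-4) = 4

4


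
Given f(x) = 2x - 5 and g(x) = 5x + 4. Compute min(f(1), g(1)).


f(1) = -3
g(1) = 9
min = -3

-3


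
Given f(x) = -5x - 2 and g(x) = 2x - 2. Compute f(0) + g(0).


f(0) = -2
g(0) = -2
Sum = -4

-4


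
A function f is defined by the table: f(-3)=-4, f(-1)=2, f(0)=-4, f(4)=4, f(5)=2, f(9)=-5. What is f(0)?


Reading from the table at x = 0

-4


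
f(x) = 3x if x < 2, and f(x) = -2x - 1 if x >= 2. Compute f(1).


3


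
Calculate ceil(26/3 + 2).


11


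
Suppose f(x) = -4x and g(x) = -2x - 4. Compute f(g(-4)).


-16


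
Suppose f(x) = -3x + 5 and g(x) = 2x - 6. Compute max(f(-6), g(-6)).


23


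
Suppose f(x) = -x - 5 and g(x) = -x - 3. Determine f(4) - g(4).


f(4) = -9
g(4) = -7
Difference = -2

-2


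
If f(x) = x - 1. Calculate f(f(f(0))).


f(0) = -1
f(-1) = -2
f(-2) = -3

-3


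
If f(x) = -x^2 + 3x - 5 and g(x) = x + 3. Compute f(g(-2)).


g(-2) = 1
f(1) = (-1)*(1)^2 + 3*(1) - 5 = -3

-3


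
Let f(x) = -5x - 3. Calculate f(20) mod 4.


1


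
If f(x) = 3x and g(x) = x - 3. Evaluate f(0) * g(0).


0


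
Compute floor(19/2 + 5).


19/2 = 9.5
9.5 + 5 = 14.5
floor(14.5) = 14

14


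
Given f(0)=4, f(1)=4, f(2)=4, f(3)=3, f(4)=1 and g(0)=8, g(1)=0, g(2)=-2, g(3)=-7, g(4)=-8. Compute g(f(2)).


-8


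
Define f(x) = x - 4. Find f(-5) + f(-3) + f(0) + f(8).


-16


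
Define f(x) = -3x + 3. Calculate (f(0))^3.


f(0) = 3
(3)^3 = 27

27


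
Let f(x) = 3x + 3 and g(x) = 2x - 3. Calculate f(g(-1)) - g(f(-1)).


f(g(-1)) = -12
g(f(-1)) = -3
Difference = -9

-9


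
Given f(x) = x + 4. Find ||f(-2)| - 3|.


f(-2) = 2
|2| = 2
|2 - 3| = 1

1


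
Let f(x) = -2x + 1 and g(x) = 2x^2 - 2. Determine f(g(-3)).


g(-3) = 16
f(16) = -31

-31


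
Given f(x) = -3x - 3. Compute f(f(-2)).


-12


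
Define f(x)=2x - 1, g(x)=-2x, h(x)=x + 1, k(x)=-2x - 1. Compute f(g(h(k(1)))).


k(1) = -3
h(-3) = -2
g(-2) = 4
f(4) = 7

7


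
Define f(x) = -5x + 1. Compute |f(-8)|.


f(-8) = 41
|41| = 41

41


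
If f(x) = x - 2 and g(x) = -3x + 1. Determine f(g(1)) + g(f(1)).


f(g(1)) = -4
g(f(1)) = 4
Sum = 0

0


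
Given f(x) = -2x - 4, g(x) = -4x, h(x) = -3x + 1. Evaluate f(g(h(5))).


-116


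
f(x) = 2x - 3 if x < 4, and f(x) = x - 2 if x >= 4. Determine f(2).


1


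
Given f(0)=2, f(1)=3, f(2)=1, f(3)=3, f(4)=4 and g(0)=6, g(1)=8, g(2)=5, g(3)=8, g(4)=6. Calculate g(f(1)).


f(1) = 3
g(3) = 8

8


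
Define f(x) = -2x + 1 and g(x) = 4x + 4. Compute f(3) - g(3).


f(3) = -5
g(3) = 16
Difference = -21

-21


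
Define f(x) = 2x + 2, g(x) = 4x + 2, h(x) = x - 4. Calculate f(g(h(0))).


h(0) = -4
g(-4) = -14
f(-14) = -26

-26


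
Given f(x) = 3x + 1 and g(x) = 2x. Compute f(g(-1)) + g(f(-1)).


f(g(-1)) = -5
g(f(-1)) = -4
Sum = -9

-9


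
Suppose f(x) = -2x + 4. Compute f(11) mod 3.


0


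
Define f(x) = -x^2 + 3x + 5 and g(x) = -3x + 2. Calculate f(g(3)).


-65


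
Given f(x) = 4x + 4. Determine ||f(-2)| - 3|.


f(-2) = -4
|-4| = 4
|4 - 3| = 1

1


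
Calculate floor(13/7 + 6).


13/7 = 1.8571
1.8571 + 6 = 7.8571
floor(7.8571) = 7

7


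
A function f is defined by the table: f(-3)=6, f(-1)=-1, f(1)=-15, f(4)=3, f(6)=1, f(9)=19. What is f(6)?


Reading from the table at x = 6

1


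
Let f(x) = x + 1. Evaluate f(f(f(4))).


f(4) = 5
f(5) = 6
f(6) = 7

7


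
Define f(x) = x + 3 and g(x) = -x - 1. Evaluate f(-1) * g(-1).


f(-1) = 2
g(-1) = 0
Product = 0

0


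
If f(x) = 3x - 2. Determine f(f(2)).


f(2) = 4
f(4) = 10

10


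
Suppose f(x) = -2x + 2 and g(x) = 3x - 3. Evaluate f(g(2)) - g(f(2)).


f(g(2)) = -4
g(f(2)) = -9
Difference = 5

5


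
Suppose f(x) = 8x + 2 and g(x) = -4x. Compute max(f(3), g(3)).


f(3) = 26
g(3) = -12
max = 26

26


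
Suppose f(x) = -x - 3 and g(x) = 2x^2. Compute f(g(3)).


g(3) = 18
f(18) = -21

-21


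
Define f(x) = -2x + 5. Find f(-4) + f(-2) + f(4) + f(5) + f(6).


f(-4) = 13
f(-2) = 9
f(4) = -3
f(5) = -5
f(6) = -7
Sum = 7

7


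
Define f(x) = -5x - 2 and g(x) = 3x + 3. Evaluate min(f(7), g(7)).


f(7) = -37
g(7) = 24
min = -37

-37


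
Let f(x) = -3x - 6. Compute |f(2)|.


f(2) = -12
|-12| = 12

12


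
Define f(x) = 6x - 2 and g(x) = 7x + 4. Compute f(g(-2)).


g(-2) = -10
f(-10) = -62

-62


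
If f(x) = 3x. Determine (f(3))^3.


f(3) = 9
(9)^3 = 729

729


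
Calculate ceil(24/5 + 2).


7


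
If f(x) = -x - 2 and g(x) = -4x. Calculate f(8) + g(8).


f(8) = -10
g(8) = -32
Sum = -42

-42


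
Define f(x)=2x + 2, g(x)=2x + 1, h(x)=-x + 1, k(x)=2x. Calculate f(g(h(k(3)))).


k(3) = 6
h(6) = -5
g(-5) = -9
f(-9) = -16

-16


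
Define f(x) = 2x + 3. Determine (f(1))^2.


f(1) = 5
(5)^2 = 25

25


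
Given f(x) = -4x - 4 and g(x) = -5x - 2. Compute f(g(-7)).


g(-7) = 33
f(33) = -136

-136


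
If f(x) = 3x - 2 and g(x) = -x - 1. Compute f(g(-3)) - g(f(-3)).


f(g(-3)) = 4
g(f(-3)) = 10
Difference = -6

-6


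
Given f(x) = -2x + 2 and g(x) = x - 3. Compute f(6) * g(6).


f(6) = -10
g(6) = 3
Product = -30

-30


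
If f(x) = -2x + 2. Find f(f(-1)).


f(-1) = 4
f(4) = -6

-6


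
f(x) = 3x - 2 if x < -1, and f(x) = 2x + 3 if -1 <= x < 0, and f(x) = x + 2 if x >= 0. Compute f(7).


7 satisfies x >= 0
f(7) = 9

9


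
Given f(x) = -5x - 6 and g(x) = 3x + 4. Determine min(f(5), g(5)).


-31


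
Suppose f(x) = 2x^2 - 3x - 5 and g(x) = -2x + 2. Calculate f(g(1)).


-5


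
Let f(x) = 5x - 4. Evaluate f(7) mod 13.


f(7) = 31
31 mod 13 = 5

5


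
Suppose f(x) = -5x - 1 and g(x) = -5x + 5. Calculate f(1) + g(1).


f(1) = -6
g(1) = 0
Sum = -6

-6


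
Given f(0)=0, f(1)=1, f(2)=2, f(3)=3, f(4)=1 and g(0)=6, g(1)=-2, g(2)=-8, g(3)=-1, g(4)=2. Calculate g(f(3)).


-1


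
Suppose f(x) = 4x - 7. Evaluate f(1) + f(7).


18


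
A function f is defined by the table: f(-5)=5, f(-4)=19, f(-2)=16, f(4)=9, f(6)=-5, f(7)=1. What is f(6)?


Reading from the table at x = 6

-5


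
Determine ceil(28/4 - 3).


28/4 = 7
7 - 3 = 4
ceil(4) = 4

4


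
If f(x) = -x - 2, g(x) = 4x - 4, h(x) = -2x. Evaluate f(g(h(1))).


10


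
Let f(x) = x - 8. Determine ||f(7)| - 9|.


8


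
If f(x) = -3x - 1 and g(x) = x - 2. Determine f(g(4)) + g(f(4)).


f(g(4)) = -7
g(f(4)) = -15
Sum = -22

-22


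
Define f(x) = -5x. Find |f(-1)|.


5


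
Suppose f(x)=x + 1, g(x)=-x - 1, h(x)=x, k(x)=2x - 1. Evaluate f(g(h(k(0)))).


k(0) = -1
h(-1) = -1
g(-1) = 0
f(0) = 1

1


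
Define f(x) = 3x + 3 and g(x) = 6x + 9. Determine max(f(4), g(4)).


33


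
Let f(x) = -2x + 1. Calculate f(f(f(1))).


f(1) = -1
f(-1) = 3
f(3) = -5

-5


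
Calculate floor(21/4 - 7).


21/4 = 5.25
5.25 - 7 = -1.75
floor(-1.75) = -2

-2


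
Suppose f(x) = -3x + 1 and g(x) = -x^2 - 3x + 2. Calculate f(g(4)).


g(4) = -26
f(-26) = 79

79


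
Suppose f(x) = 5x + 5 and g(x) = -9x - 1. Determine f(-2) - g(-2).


f(-2) = -5
g(-2) = 17
Difference = -22

-22


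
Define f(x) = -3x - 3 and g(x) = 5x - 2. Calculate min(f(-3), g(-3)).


f(-3) = 6
g(-3) = -17
min = -17

-17


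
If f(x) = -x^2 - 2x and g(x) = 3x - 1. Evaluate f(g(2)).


g(2) = 5
f(5) = (-1)*(5)^2 - 2*(5) = -35

-35


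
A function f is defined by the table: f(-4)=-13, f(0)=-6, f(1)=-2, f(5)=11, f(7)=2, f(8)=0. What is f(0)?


-6


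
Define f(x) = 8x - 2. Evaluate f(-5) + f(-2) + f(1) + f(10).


f(-5) = -42
f(-2) = -18
f(1) = 6
f(10) = 78
Sum = 24

24


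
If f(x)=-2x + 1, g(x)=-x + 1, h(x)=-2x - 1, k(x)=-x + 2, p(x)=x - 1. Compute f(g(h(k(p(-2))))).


p(-2) = -3
k(-3) = 5
h(5) = -11
g(-11) = 12
f(12) = -23

-23


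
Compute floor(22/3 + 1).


22/3 = 7.3333
7.3333 + 1 = 8.3333
floor(8.3333) = 8

8


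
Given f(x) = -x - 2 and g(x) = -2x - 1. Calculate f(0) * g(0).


f(0) = -2
g(0) = -1
Product = 2

2


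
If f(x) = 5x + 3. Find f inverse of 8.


Solve 5x + 3 = 8
x = (8 - 3) / 5 = 1

1


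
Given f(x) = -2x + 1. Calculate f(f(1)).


f(1) = -1
f(-1) = 3

3


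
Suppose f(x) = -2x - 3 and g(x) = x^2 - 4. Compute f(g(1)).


g(1) = -3
f(-3) = 3

3


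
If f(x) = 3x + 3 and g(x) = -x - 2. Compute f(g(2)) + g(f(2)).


f(g(2)) = -9
g(f(2)) = -11
Sum = -20

-20


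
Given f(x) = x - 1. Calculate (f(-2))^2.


9


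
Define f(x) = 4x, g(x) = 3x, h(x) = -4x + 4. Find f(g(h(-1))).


96


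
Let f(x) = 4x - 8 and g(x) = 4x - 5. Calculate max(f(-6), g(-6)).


-29


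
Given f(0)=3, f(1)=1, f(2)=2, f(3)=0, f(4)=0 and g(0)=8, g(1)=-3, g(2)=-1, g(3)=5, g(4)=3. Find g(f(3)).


f(3) = 0
g(0) = 8

8


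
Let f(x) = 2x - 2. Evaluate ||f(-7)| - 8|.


f(-7) = -16
|-16| = 16
|16 - 8| = 8

8


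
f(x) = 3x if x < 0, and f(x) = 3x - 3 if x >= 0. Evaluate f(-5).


-5 satisfies x < 0
f(-5) = -15

-15


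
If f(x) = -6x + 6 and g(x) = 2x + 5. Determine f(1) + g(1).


f(1) = 0
g(1) = 7
Sum = 7

7


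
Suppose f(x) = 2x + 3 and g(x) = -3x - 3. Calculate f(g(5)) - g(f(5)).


f(g(5)) = -33
g(f(5)) = -42
Difference = 9

9


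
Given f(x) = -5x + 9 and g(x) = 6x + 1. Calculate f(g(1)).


g(1) = 7
f(7) = -26

-26


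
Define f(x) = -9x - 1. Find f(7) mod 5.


f(7) = -64
-64 mod 5 = 1

1


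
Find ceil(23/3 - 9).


-1


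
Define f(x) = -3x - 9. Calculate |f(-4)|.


f(-4) = 3
|3| = 3

3


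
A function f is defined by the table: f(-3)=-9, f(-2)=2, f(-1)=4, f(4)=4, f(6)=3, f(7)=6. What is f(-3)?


Reading from the table at x = -3

-9


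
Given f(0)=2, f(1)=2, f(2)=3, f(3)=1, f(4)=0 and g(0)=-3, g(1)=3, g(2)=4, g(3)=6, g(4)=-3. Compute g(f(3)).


3


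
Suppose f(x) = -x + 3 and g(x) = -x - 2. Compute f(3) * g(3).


f(3) = 0
g(3) = -5
Product = 0

0


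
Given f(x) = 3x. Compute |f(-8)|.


f(-8) = -24
|-24| = 24

24


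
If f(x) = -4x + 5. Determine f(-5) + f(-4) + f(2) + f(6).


f(-5) = 25
f(-4) = 21
f(2) = -3
f(6) = -19
Sum = 24

24


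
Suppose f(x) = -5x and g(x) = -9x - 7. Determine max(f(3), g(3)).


f(3) = -15
g(3) = -34
max = -15

-15


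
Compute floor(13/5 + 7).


13/5 = 2.6
2.6 + 7 = 9.6
floor(9.6) = 9

9


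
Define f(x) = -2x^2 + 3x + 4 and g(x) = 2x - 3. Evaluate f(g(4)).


g(4) = 5
f(5) = (-2)*(5)^2 + 3*(5) + 4 = -31

-31


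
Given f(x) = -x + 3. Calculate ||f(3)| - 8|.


8


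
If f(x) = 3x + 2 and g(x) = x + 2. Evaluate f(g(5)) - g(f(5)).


4


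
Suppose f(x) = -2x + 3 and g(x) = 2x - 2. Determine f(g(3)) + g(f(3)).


f(g(3)) = -5
g(f(3)) = -8
Sum = -13

-13


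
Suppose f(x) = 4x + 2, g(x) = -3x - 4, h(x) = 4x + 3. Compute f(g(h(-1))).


h(-1) = -1
g(-1) = -1
f(-1) = -2

-2


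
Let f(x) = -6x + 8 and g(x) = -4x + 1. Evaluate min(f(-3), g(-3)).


f(-3) = 26
g(-3) = 13
min = 13

13


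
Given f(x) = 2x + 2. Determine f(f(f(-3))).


f(-3) = -4
f(-4) = -6
f(-6) = -10

-10


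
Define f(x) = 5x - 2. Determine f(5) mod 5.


f(5) = 23
23 mod 5 = 3

3


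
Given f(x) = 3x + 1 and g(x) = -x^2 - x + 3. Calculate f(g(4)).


g(4) = -17
f(-17) = -50

-50


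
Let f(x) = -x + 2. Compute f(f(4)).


f(4) = -2
f(-2) = 4

4


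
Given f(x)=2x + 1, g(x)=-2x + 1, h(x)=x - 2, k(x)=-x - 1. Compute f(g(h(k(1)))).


k(1) = -2
h(-2) = -4
g(-4) = 9
f(9) = 19

19


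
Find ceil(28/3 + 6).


28/3 = 9.3333
9.3333 + 6 = 15.3333
ceil(15.3333) = 16

16


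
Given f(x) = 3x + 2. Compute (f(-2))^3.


f(-2) = -4
(-4)^3 = -64

-64


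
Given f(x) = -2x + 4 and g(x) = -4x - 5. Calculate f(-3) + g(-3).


f(-3) = 10
g(-3) = 7
Sum = 17

17


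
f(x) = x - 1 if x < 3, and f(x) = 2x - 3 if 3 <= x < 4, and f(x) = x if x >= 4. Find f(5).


5 satisfies x >= 4
f(5) = 5

5


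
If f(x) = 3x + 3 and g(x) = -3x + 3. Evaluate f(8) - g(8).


f(8) = 27
g(8) = -21
Difference = 48

48


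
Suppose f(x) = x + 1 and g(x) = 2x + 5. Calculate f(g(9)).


g(9) = 23
f(23) = 24

24


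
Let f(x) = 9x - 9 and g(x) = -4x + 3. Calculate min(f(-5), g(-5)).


f(-5) = -54
g(-5) = 23
min = -54

-54


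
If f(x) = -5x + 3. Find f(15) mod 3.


f(15) = -72
-72 mod 3 = 0

0


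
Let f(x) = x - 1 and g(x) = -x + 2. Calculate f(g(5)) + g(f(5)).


f(g(5)) = -4
g(f(5)) = -2
Sum = -6

-6


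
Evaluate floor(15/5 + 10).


13


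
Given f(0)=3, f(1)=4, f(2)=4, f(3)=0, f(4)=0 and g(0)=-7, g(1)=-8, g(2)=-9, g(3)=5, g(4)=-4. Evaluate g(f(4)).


f(4) = 0
g(0) = -7

-7


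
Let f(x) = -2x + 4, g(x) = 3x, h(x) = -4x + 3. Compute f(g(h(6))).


h(6) = -21
g(-21) = -63
f(-63) = 130

130


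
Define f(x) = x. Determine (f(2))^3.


f(2) = 2
(2)^3 = 8

8


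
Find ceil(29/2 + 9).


29/2 = 14.5
14.5 + 9 = 23.5
ceil(23.5) = 24

24


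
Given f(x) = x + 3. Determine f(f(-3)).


f(-3) = 0
f(0) = 3

3


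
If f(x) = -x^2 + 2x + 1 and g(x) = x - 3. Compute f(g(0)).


-14


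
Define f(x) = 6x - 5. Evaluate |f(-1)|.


11


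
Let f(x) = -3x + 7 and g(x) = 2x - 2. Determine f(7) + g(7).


f(7) = -14
g(7) = 12
Sum = -2

-2


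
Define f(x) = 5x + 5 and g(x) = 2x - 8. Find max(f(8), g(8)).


45


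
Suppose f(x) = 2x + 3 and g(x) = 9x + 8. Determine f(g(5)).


g(5) = 53
f(53) = 109

109


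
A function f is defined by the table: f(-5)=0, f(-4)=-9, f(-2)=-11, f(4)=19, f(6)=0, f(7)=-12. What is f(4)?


Reading from the table at x = 4

19


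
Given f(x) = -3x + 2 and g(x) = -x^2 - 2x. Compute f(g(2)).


g(2) = -8
f(-8) = 26

26


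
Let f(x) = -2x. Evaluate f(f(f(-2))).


16


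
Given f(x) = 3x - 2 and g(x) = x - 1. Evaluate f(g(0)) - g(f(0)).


f(g(0)) = -5
g(f(0)) = -3
Difference = -2

-2


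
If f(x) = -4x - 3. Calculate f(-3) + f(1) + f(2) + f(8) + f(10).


f(-3) = 9
f(1) = -7
f(2) = -11
f(8) = -35
f(10) = -43
Sum = -87

-87


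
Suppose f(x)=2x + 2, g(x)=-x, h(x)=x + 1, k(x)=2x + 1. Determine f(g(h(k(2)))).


k(2) = 5
h(5) = 6
g(6) = -6
f(-6) = -10

-10


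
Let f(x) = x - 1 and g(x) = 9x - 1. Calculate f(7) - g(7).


f(7) = 6
g(7) = 62
Difference = -56

-56


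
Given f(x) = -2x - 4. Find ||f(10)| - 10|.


f(10) = -24
|-24| = 24
|24 - 10| = 14

14


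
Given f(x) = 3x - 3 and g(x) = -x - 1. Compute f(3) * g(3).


f(3) = 6
g(3) = -4
Product = -24

-24


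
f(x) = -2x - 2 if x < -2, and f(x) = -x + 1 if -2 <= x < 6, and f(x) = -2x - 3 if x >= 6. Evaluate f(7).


-17


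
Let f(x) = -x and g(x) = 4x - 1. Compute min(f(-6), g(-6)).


f(-6) = 6
g(-6) = -25
min = -25

-25


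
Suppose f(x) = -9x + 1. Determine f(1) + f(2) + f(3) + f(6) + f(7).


-166


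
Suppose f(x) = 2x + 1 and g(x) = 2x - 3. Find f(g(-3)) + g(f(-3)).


-30


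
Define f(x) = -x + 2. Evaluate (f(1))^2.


f(1) = 1
(1)^2 = 1

1


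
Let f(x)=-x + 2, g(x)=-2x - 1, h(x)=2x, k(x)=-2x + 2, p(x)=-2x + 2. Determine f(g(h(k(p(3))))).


p(3) = -4
k(-4) = 10
h(10) = 20
g(20) = -41
f(-41) = 43

43


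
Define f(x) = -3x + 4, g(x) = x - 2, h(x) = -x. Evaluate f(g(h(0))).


h(0) = 0
g(0) = -2
f(-2) = 10

10


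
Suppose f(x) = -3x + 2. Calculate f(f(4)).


f(4) = -10
f(-10) = 32

32


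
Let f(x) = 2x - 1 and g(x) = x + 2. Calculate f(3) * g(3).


f(3) = 5
g(3) = 5
Product = 25

25


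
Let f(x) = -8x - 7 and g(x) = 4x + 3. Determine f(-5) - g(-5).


f(-5) = 33
g(-5) = -17
Difference = 50

50


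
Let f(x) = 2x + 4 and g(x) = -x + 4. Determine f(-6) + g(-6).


f(-6) = -8
g(-6) = 10
Sum = 2

2


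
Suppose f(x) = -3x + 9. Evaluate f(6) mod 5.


f(6) = -9
-9 mod 5 = 1

1


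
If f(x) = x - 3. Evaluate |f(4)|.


f(4) = 1
|1| = 1

1


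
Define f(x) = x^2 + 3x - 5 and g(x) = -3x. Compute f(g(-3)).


g(-3) = 9
f(9) = 1*(9)^2 + 3*(9) - 5 = 103

103


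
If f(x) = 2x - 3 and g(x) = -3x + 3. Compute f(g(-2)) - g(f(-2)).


-9


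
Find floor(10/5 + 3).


10/5 = 2
2 + 3 = 5
floor(5) = 5

5


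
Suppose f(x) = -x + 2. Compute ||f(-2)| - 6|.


f(-2) = 4
|4| = 4
|4 - 6| = 2

2


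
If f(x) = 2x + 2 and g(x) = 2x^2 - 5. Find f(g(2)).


8


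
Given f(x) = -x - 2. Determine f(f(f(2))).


f(2) = -4
f(-4) = 2
f(2) = -4

-4


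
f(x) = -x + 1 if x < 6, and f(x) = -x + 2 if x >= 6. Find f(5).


5 satisfies x < 6
f(5) = -4

-4


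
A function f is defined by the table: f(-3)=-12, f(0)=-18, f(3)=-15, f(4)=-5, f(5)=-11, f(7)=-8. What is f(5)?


-11


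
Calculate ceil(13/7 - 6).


-4


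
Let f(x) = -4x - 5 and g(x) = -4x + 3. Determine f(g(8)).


g(8) = -29
f(-29) = 111

111


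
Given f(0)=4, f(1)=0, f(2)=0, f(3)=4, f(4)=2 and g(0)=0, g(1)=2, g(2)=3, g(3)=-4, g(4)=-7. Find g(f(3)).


f(3) = 4
g(4) = -7

-7


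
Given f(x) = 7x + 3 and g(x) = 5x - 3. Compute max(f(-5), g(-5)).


f(-5) = -32
g(-5) = -28
max = -28

-28


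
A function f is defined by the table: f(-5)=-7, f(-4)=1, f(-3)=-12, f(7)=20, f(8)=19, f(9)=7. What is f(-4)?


Reading from the table at x = -4

1


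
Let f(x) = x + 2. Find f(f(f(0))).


f(0) = 2
f(2) = 4
f(4) = 6

6


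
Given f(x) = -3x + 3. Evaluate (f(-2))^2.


f(-2) = 9
(9)^2 = 81

81


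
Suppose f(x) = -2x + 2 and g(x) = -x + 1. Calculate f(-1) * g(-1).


f(-1) = 4
g(-1) = 2
Product = 8

8


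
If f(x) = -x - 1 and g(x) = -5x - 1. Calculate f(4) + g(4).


-26


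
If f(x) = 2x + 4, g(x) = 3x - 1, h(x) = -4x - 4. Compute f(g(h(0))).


h(0) = -4
g(-4) = -13
f(-13) = -22

-22


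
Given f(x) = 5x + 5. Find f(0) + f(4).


f(0) = 5
f(4) = 25
Sum = 30

30


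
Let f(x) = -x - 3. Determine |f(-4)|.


1


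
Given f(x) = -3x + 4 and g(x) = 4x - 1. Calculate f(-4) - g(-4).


f(-4) = 16
g(-4) = -17
Difference = 33

33


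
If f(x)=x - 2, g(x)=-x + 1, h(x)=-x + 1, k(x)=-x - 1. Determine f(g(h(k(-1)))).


k(-1) = 0
h(0) = 1
g(1) = 0
f(0) = -2

-2


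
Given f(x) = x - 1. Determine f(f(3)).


1


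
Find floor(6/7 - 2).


6/7 = 0.8571
0.8571 - 2 = -1.1429
floor(-1.1429) = -2

-2


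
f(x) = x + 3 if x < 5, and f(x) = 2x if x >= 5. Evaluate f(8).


8 satisfies x >= 5
f(8) = 16

16


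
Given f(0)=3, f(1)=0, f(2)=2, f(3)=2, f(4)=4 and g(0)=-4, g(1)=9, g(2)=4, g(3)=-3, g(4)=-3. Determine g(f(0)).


f(0) = 3
g(3) = -3

-3


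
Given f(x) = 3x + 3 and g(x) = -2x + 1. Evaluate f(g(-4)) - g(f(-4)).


11


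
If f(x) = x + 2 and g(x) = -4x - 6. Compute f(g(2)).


g(2) = -14
f(-14) = -12

-12


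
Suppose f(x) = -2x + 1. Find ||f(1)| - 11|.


f(1) = -1
|-1| = 1
|1 - 11| = 10

10


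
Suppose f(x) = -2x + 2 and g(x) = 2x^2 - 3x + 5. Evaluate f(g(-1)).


g(-1) = 10
f(10) = -18

-18


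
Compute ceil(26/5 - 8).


26/5 = 5.2
5.2 - 8 = -2.8
ceil(-2.8) = -2

-2


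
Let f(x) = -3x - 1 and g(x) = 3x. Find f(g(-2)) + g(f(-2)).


f(g(-2)) = 17
g(f(-2)) = 15
Sum = 32

32


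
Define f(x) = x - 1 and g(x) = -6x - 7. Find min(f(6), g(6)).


f(6) = 5
g(6) = -43
min = -43

-43


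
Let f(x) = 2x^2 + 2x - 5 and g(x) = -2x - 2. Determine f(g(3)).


g(3) = -8
f(-8) = 2*(-8)^2 + 2*(-8) - 5 = 107

107


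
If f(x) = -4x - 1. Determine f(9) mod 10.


f(9) = -37
-37 mod 10 = 3

3


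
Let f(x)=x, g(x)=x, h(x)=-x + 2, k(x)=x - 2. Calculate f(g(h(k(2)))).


k(2) = 0
h(0) = 2
g(2) = 2
f(2) = 2

2


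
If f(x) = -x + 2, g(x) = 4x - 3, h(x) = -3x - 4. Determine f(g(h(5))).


h(5) = -19
g(-19) = -79
f(-79) = 81

81


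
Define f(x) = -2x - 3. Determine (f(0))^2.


9


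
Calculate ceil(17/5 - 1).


17/5 = 3.4
3.4 - 1 = 2.4
ceil(2.4) = 3

3


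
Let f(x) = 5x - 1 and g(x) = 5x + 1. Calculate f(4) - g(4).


-2


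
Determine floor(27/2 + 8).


21


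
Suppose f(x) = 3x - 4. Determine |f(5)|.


f(5) = 11
|11| = 11

11


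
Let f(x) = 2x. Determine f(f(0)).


0


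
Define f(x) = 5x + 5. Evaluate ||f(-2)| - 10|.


5


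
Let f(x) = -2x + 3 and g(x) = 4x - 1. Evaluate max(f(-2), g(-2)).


7


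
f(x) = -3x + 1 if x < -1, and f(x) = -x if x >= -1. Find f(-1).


1
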